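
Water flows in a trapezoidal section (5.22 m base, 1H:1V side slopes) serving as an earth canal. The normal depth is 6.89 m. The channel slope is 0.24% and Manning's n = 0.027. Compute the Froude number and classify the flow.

subcritical

With bottom width b = 5.22 m and side slope z = 1: A = (b + zy)y = (5.22 + 1×6.89)×6.89 = 83.44 m²; P = b + 2y√(1+z²) = 5.22 + 2×6.89×1.414 = 24.71 m.
Hydraulic radius R = A/P = 83.44/24.71 = 3.377 m.
V = (1/n) R^(2/3) √S = (1/0.027) × 3.377^(2/3) × √0.0024 = 4.084 m/s. Hydraulic depth D_h = A/T = 83.44/19 = 4.391 m.
Froude number Fr = V/√(g·D_h) = 4.084/√(9.81×4.391) = 0.622, which is less than 1, so the flow is subcritical.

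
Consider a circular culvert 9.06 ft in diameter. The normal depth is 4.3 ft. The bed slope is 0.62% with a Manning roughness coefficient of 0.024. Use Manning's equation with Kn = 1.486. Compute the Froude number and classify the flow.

subcritical

For a circular section of diameter D = 9.06 ft at depth y = 4.3 ft, the central angle is θ = 2 arccos(1 − 2y/D) = 3.04 rad. Then A = (D²/8)(θ − sin θ) = 30.15 ft² and P = Dθ/2 = 13.77 ft.
Hydraulic radius R = A/P = 30.15/13.77 = 2.189 ft.
V = (1.486/n) R^(2/3) √S = (1.486/0.024) × 2.189^(2/3) × √0.0062 = 8.22 ft/s. Hydraulic depth D_h = A/T = 30.15/9.048 = 3.332 ft.
Froude number Fr = V/√(g·D_h) = 8.22/√(32.2×3.332) = 0.794, which is less than 1, so the flow is subcritical.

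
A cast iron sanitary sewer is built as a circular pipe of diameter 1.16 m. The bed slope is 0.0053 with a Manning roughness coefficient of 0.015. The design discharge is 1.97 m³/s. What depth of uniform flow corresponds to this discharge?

Manning's equation rearranged: A R^(2/3) = nQ / (1·√S) = 0.015 × 1.97 / (√0.0053) = 0.4059.
Try y = 1.05 m: A R^(2/3) = 0.4946 — over.
Try y = 0.583 m: A R^(2/3) = 0.2335 — short.
Try y = 0.842 m: A R^(2/3) = 0.406 — close enough.

y_n = 0.842 m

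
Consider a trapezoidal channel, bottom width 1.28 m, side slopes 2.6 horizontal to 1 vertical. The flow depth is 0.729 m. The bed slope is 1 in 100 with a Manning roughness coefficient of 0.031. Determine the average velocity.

With bottom width b = 1.28 m and side slope z = 2.6: A = (b + zy)y = (1.28 + 2.6×0.729)×0.729 = 2.315 m²; P = b + 2y√(1+z²) = 1.28 + 2×0.729×2.786 = 5.342 m.
Hydraulic radius R = A/P = 2.315/5.342 = 0.4334 m.
From Manning's equation, V = (1/n) R^(2/3) S^(1/2) = (1/0.031) × 0.4334^(2/3) × 0.01^(1/2) = 1.85 m/s.

V = 1.85 m/s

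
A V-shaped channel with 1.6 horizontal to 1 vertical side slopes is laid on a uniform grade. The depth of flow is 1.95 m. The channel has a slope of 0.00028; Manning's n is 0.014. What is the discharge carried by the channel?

For a triangular section with side slope z = 1.6: A = zy² = 1.6×1.95² = 6.084 m²; P = 2y√(1+z²) = 2×1.95×1.887 = 7.359 m.
Hydraulic radius R = A/P = 6.084/7.359 = 0.8268 m.
Manning's equation: Q = (1/n) A R^(2/3) S^(1/2) = (1/0.014) × 6.084 × 0.8268^(2/3) × 0.00028^(1/2) = 6.41 m³/s.

Q = 6.41 m³/s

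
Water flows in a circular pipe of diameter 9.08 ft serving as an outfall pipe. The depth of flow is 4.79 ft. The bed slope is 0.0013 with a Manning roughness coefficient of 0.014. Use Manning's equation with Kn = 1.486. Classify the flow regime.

subcritical

For a circular section of diameter D = 9.08 ft at depth y = 4.79 ft, the central angle is θ = 2 arccos(1 − 2y/D) = 3.252 rad. Then A = (D²/8)(θ − sin θ) = 34.65 ft² and P = Dθ/2 = 14.76 ft.
Hydraulic radius R = A/P = 34.65/14.76 = 2.347 ft.
V = (1.486/n) R^(2/3) √S = (1.486/0.014) × 2.347^(2/3) × √0.0013 = 6.758 ft/s. Hydraulic depth D_h = A/T = 34.65/9.066 = 3.821 ft.
Froude number Fr = V/√(g·D_h) = 6.758/√(32.2×3.821) = 0.609, which is less than 1, so the flow is subcritical.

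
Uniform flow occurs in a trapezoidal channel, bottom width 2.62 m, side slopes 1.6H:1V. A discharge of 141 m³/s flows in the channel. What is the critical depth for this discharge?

y_c = 3.64 m

At critical depth, Q² T / (g A³) = 1, i.e. A³/T = Q²/g = 141²/9.81 = 2027.
Trying y = 3.06 m: A³/T = 980.1 — too small.
Trying y = 3.96 m: A³/T = 2917 — too large.
Trying y = 3.64 m: A³/T = 2035 — matches.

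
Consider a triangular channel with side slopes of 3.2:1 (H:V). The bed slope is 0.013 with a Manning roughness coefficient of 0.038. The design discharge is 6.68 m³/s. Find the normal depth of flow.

Manning's equation rearranged: A R^(2/3) = nQ / (1·√S) = 0.038 × 6.68 / (√0.013) = 2.226.
At y = 1.23 m: A R^(2/3) = 3.394 — too large.
At y = 0.818 m: A R^(2/3) = 1.144 — too small.
At y = 1.05 m: A R^(2/3) = 2.226 — matches.

y_n = 1.05 m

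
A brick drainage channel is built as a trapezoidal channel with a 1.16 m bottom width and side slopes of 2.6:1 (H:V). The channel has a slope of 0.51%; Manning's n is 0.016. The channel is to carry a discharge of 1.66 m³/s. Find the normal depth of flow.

Manning's equation rearranged: A R^(2/3) = nQ / (1·√S) = 0.016 × 1.66 / (√0.0051) = 0.3719.
At y = 0.499 m: A R^(2/3) = 0.5631 — high.
At y = 0.328 m: A R^(2/3) = 0.2413 — low.
At y = 0.408 m: A R^(2/3) = 0.3728 — matches.

y_n = 0.408 m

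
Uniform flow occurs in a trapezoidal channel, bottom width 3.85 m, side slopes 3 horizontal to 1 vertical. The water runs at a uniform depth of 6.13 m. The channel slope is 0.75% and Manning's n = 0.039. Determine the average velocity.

V = 4.82 m/s

With bottom width b = 3.85 m and side slope z = 3: A = (b + zy)y = (3.85 + 3×6.13)×6.13 = 136.3 m²; P = b + 2y√(1+z²) = 3.85 + 2×6.13×3.162 = 42.62 m.
Hydraulic radius R = A/P = 136.3/42.62 = 3.199 m.
From Manning's equation, V = (1/n) R^(2/3) S^(1/2) = (1/0.039) × 3.199^(2/3) × 0.0075^(1/2) = 4.82 m/s.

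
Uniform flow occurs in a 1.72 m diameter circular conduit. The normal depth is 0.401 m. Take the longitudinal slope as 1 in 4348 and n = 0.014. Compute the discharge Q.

For a circular section of diameter D = 1.72 m at depth y = 0.401 m, the central angle is θ = 2 arccos(1 − 2y/D) = 2.016 rad. Then A = (D²/8)(θ − sin θ) = 0.4116 m² and P = Dθ/2 = 1.733 m.
Hydraulic radius R = A/P = 0.4116/1.733 = 0.2374 m.
Manning's equation: Q = (1/n) A R^(2/3) S^(1/2) = (1/0.014) × 0.4116 × 0.2374^(2/3) × 0.00023^(1/2) = 0.171 m³/s.

Q = 0.171 m³/s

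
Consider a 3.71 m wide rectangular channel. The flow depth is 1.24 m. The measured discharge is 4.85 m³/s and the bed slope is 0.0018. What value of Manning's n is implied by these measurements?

Flow area A = b·y = 3.71 × 1.24 = 4.6 m². Wetted perimeter P = b + 2y = 3.71 + 2×1.24 = 6.19 m.
Hydraulic radius R = A/P = 4.6/6.19 = 0.7432 m.
Rearranging Manning's equation: n = (1/Q) A R^(2/3) S^(1/2) = (1/4.85) × 4.6 × 0.7432^(2/3) × √0.0018 = 0.033.

n = 0.033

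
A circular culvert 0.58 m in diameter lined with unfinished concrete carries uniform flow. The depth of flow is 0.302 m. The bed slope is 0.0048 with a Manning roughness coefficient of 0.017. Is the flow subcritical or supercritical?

subcritical

For a circular section of diameter D = 0.58 m at depth y = 0.302 m, the central angle is θ = 2 arccos(1 − 2y/D) = 3.224 rad. Then A = (D²/8)(θ − sin θ) = 0.1391 m² and P = Dθ/2 = 0.9351 m.
Hydraulic radius R = A/P = 0.1391/0.9351 = 0.1487 m.
V = (1/n) R^(2/3) √S = (1/0.017) × 0.1487^(2/3) × √0.0048 = 1.144 m/s. Hydraulic depth D_h = A/T = 0.1391/0.5795 = 0.24 m.
Froude number Fr = V/√(g·D_h) = 1.144/√(9.81×0.24) = 0.746, which is less than 1, so the flow is subcritical.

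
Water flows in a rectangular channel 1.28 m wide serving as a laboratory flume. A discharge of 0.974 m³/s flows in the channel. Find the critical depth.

y_c = 0.389 m

For a rectangular channel, critical depth y_c = (q²/g)^(1/3) where q = Q/b = 0.974/1.28 = 0.7609 m²/s.
So y_c = (0.7609²/9.81)^(1/3) = 0.389 m.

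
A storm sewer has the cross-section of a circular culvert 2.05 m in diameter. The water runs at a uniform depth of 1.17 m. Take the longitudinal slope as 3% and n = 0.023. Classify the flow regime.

supercritical

For a circular section of diameter D = 2.05 m at depth y = 1.17 m, the central angle is θ = 2 arccos(1 − 2y/D) = 3.425 rad. Then A = (D²/8)(θ − sin θ) = 1.947 m² and P = Dθ/2 = 3.511 m.
Hydraulic radius R = A/P = 1.947/3.511 = 0.5544 m.
V = (1/n) R^(2/3) √S = (1/0.023) × 0.5544^(2/3) × √0.03 = 5.082 m/s. Hydraulic depth D_h = A/T = 1.947/2.029 = 0.9592 m.
Froude number Fr = V/√(g·D_h) = 5.082/√(9.81×0.9592) = 1.66, which is greater than 1, so the flow is supercritical.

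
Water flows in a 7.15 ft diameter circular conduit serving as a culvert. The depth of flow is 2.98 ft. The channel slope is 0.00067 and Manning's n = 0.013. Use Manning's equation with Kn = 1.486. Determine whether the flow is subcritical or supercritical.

For a circular section of diameter D = 7.15 ft at depth y = 2.98 ft, the central angle is θ = 2 arccos(1 − 2y/D) = 2.807 rad. Then A = (D²/8)(θ − sin θ) = 15.84 ft² and P = Dθ/2 = 10.04 ft.
Hydraulic radius R = A/P = 15.84/10.04 = 1.578 ft.
V = (1.486/n) R^(2/3) √S = (1.486/0.013) × 1.578^(2/3) × √0.00067 = 4.011 ft/s. Hydraulic depth D_h = A/T = 15.84/7.05 = 2.247 ft.
Froude number Fr = V/√(g·D_h) = 4.011/√(32.2×2.247) = 0.472, which is less than 1, so the flow is subcritical.

subcritical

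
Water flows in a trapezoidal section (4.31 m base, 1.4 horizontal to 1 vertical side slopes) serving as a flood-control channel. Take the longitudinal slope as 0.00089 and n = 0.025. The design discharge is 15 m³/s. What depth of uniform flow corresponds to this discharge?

y_n = 1.72 m

Manning's equation rearranged: A R^(2/3) = nQ / (1·√S) = 0.025 × 15 / (√0.00089) = 12.57.
At y = 2.04 m: A R^(2/3) = 17.33 — over.
At y = 1.4 m: A R^(2/3) = 8.553 — short.
At y = 1.72 m: A R^(2/3) = 12.53 — close enough.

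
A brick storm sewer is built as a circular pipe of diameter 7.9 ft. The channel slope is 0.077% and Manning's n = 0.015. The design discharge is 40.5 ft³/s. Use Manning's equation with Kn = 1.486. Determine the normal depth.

Manning's equation rearranged: A R^(2/3) = nQ / (1.486·√S) = 0.015 × 40.5 / (1.486 × √0.00077) = 14.73.
At y = 1.66 ft: A R^(2/3) = 7.466 — too small.
At y = 2.62 ft: A R^(2/3) = 18.32 — too large.
At y = 2.34 ft: A R^(2/3) = 14.74 — close enough.

y_n = 2.34 ft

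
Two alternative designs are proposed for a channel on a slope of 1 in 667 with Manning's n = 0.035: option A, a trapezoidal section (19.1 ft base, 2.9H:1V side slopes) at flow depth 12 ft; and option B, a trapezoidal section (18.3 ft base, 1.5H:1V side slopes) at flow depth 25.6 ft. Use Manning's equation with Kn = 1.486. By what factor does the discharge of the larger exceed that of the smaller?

Channel A: With bottom width b = 19.1 ft and side slope z = 2.9: A = (b + zy)y = (19.1 + 2.9×12)×12 = 646.8 ft²; P = b + 2y√(1+z²) = 19.1 + 2×12×3.068 = 92.72 ft. Hydraulic radius R = A/P = 646.8/92.72 = 6.976 ft. Q_A = (1.486/0.035)·646.8·6.976^(2/3)·√0.001499 = 3882 ft³/s.
Channel B: With bottom width b = 18.3 ft and side slope z = 1.5: A = (b + zy)y = (18.3 + 1.5×25.6)×25.6 = 1452 ft²; P = b + 2y√(1+z²) = 18.3 + 2×25.6×1.803 = 110.6 ft. Hydraulic radius R = A/P = 1452/110.6 = 13.12 ft. Q_B = (1.486/0.035)·1452·13.12^(2/3)·√0.001499 = 13280 ft³/s.
The larger discharge is 13280 ft³/s and the smaller is 3882 ft³/s; the ratio is 3.42.

3.42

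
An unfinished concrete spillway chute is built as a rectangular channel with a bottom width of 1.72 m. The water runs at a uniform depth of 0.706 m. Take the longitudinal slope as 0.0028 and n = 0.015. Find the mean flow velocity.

V = 1.88 m/s

Flow area A = b·y = 1.72 × 0.706 = 1.214 m². Wetted perimeter P = b + 2y = 1.72 + 2×0.706 = 3.132 m.
Hydraulic radius R = A/P = 1.214/3.132 = 0.3877 m.
From Manning's equation, V = (1/n) R^(2/3) S^(1/2) = (1/0.015) × 0.3877^(2/3) × 0.0028^(1/2) = 1.88 m/s.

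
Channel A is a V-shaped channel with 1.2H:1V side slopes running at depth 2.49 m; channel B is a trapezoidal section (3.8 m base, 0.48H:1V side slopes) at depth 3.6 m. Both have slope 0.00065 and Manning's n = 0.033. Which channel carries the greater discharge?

channel B

Channel A: For a triangular section with side slope z = 1.2: A = zy² = 1.2×2.49² = 7.44 m²; P = 2y√(1+z²) = 2×2.49×1.562 = 7.779 m. Hydraulic radius R = A/P = 7.44/7.779 = 0.9564 m. Q_A = (1/0.033)·7.44·0.9564^(2/3)·√0.00065 = 5.58 m³/s.
Channel B: With bottom width b = 3.8 m and side slope z = 0.48: A = (b + zy)y = (3.8 + 0.48×3.6)×3.6 = 19.9 m²; P = b + 2y√(1+z²) = 3.8 + 2×3.6×1.109 = 11.79 m. Hydraulic radius R = A/P = 19.9/11.79 = 1.688 m. Q_B = (1/0.033)·19.9·1.688^(2/3)·√0.00065 = 21.8 m³/s.
Q_A = 5.58 m³/s vs Q_B = 21.8 m³/s, so channel B carries more.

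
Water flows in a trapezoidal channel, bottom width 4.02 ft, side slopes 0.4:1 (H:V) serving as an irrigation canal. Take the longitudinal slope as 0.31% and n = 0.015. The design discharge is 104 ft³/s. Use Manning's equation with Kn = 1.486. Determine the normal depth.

Manning's equation rearranged: A R^(2/3) = nQ / (1.486·√S) = 0.015 × 104 / (1.486 × √0.0031) = 18.85.
At y = 2.21 ft: A R^(2/3) = 12.47 — low.
At y = 3.3 ft: A R^(2/3) = 23.94 — high.
At y = 2.85 ft: A R^(2/3) = 18.82 — matches.

y_n = 2.85 ft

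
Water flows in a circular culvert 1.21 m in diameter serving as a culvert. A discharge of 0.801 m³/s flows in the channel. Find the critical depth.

y_c = 0.481 m

At critical depth, Q² T / (g A³) = 1, i.e. A³/T = Q²/g = 0.801²/9.81 = 0.0654.
Trying y = 0.333 m: A³/T = 0.01576 — too small.
Trying y = 0.481 m: A³/T = 0.06526 — close enough.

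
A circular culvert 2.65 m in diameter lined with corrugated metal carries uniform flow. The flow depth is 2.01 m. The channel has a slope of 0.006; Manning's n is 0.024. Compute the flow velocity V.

For a circular section of diameter D = 2.65 m at depth y = 2.01 m, the central angle is θ = 2 arccos(1 − 2y/D) = 4.228 rad. Then A = (D²/8)(θ − sin θ) = 4.489 m² and P = Dθ/2 = 5.602 m.
Hydraulic radius R = A/P = 4.489/5.602 = 0.8012 m.
From Manning's equation, V = (1/n) R^(2/3) S^(1/2) = (1/0.024) × 0.8012^(2/3) × 0.006^(1/2) = 2.78 m/s.

V = 2.78 m/s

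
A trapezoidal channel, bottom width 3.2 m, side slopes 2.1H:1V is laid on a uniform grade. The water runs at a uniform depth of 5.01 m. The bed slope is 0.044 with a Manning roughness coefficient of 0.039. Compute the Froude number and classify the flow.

supercritical

With bottom width b = 3.2 m and side slope z = 2.1: A = (b + zy)y = (3.2 + 2.1×5.01)×5.01 = 68.74 m²; P = b + 2y√(1+z²) = 3.2 + 2×5.01×2.326 = 26.51 m.
Hydraulic radius R = A/P = 68.74/26.51 = 2.593 m.
V = (1/n) R^(2/3) √S = (1/0.039) × 2.593^(2/3) × √0.044 = 10.15 m/s. Hydraulic depth D_h = A/T = 68.74/24.24 = 2.836 m.
Froude number Fr = V/√(g·D_h) = 10.15/√(9.81×2.836) = 1.92, which is greater than 1, so the flow is supercritical.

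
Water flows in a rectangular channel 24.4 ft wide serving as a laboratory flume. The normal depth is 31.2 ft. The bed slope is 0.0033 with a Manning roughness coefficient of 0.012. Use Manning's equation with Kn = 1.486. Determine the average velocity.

V = 30.3 ft/s

Flow area A = b·y = 24.4 × 31.2 = 761.3 ft². Wetted perimeter P = b + 2y = 24.4 + 2×31.2 = 86.8 ft.
Hydraulic radius R = A/P = 761.3/86.8 = 8.771 ft.
From Manning's equation, V = (1.486/n) R^(2/3) S^(1/2) = (1.486/0.012) × 8.771^(2/3) × 0.0033^(1/2) = 30.3 ft/s.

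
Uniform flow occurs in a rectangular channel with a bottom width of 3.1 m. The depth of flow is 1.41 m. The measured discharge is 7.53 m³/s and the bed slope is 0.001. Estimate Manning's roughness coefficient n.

n = 0.015

Flow area A = b·y = 3.1 × 1.41 = 4.371 m². Wetted perimeter P = b + 2y = 3.1 + 2×1.41 = 5.92 m.
Hydraulic radius R = A/P = 4.371/5.92 = 0.7383 m.
Rearranging Manning's equation: n = (1/Q) A R^(2/3) S^(1/2) = (1/7.53) × 4.371 × 0.7383^(2/3) × √0.001 = 0.015.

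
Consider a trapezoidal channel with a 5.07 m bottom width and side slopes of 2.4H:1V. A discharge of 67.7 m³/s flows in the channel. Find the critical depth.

At critical depth, Q² T / (g A³) = 1, i.e. A³/T = Q²/g = 67.7²/9.81 = 467.2.
Trying y = 2.45 m: A³/T = 1147 — high.
Trying y = 1.33 m: A³/T = 115.8 — low.
Trying y = 1.94 m: A³/T = 467.1 — close enough.

y_c = 1.94 m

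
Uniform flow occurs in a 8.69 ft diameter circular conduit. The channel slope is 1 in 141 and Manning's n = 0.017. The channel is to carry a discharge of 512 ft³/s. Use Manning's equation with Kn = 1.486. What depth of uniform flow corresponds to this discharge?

y_n = 5.35 ft

Manning's equation rearranged: A R^(2/3) = nQ / (1.486·√S) = 0.017 × 512 / (1.486 × √0.007092) = 69.55.
Try y = 6.5 ft: A R^(2/3) = 90.44 — too large.
Try y = 4.03 ft: A R^(2/3) = 43.69 — too small.
Try y = 5.35 ft: A R^(2/3) = 69.5 — close enough.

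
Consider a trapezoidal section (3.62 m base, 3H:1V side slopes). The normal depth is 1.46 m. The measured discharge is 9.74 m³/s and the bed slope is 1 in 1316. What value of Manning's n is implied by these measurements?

With bottom width b = 3.62 m and side slope z = 3: A = (b + zy)y = (3.62 + 3×1.46)×1.46 = 11.68 m²; P = b + 2y√(1+z²) = 3.62 + 2×1.46×3.162 = 12.85 m.
Hydraulic radius R = A/P = 11.68/12.85 = 0.9087 m.
Rearranging Manning's equation: n = (1/Q) A R^(2/3) S^(1/2) = (1/9.74) × 11.68 × 0.9087^(2/3) × √0.0007599 = 0.031.

n = 0.031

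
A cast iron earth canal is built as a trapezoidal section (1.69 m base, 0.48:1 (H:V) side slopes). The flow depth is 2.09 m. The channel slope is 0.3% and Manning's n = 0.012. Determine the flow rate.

With bottom width b = 1.69 m and side slope z = 0.48: A = (b + zy)y = (1.69 + 0.48×2.09)×2.09 = 5.629 m²; P = b + 2y√(1+z²) = 1.69 + 2×2.09×1.109 = 6.327 m.
Hydraulic radius R = A/P = 5.629/6.327 = 0.8897 m.
Manning's equation: Q = (1/n) A R^(2/3) S^(1/2) = (1/0.012) × 5.629 × 0.8897^(2/3) × 0.003^(1/2) = 23.8 m³/s.

Q = 23.8 m³/s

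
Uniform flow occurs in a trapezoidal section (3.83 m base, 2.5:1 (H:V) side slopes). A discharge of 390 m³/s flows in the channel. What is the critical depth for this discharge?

y_c = 4.78 m

At critical depth, Q² T / (g A³) = 1, i.e. A³/T = Q²/g = 390²/9.81 = 15500.
At y = 3.38 m: A³/T = 3449 — short.
At y = 4.78 m: A³/T = 15480 — ≈ 15500.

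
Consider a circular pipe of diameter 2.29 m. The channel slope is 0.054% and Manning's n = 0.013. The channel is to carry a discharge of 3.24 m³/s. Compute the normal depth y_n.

y_n = 1.33 m

Manning's equation rearranged: A R^(2/3) = nQ / (1·√S) = 0.013 × 3.24 / (√0.00054) = 1.813.
Trying y = 1.02 m: A R^(2/3) = 1.162 — too small.
Trying y = 1.33 m: A R^(2/3) = 1.814 — ≈ 1.813.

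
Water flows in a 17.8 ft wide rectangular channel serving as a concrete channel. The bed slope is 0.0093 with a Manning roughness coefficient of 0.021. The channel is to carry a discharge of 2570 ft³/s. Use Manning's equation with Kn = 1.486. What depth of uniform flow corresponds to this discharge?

Manning's equation rearranged: A R^(2/3) = nQ / (1.486·√S) = 0.021 × 2570 / (1.486 × √0.0093) = 376.6.
Try y = 10.1 ft: A R^(2/3) = 506.7 — over.
Try y = 6.14 ft: A R^(2/3) = 258.3 — short.
Try y = 8.08 ft: A R^(2/3) = 376.5 — close enough.

y_n = 8.08 ft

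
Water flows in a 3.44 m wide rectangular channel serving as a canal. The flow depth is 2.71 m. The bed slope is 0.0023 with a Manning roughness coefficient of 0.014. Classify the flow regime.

Flow area A = b·y = 3.44 × 2.71 = 9.322 m². Wetted perimeter P = b + 2y = 3.44 + 2×2.71 = 8.86 m.
Hydraulic radius R = A/P = 9.322/8.86 = 1.052 m.
V = (1/n) R^(2/3) √S = (1/0.014) × 1.052^(2/3) × √0.0023 = 3.544 m/s. Hydraulic depth D_h = A/T = 9.322/3.44 = 2.71 m.
Froude number Fr = V/√(g·D_h) = 3.544/√(9.81×2.71) = 0.687, which is less than 1, so the flow is subcritical.

subcritical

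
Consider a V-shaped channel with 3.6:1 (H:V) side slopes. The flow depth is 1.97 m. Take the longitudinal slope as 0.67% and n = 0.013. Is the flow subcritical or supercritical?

supercritical

For a triangular section with side slope z = 3.6: A = zy² = 3.6×1.97² = 13.97 m²; P = 2y√(1+z²) = 2×1.97×3.736 = 14.72 m.
Hydraulic radius R = A/P = 13.97/14.72 = 0.9491 m.
V = (1/n) R^(2/3) √S = (1/0.013) × 0.9491^(2/3) × √0.0067 = 6.081 m/s. Hydraulic depth D_h = A/T = 13.97/14.18 = 0.985 m.
Froude number Fr = V/√(g·D_h) = 6.081/√(9.81×0.985) = 1.96, which is greater than 1, so the flow is supercritical.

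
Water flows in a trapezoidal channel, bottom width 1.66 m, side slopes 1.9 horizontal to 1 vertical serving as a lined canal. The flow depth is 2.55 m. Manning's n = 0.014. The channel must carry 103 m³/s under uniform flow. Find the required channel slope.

With bottom width b = 1.66 m and side slope z = 1.9: A = (b + zy)y = (1.66 + 1.9×2.55)×2.55 = 16.59 m²; P = b + 2y√(1+z²) = 1.66 + 2×2.55×2.147 = 12.61 m.
Hydraulic radius R = A/P = 16.59/12.61 = 1.315 m.
From Manning's equation, S = [nQ / (1 A R^(2/3))]² = [0.014 × 103 / (1 × 16.59 × 1.315^(2/3))]² = 0.00524.

S = 0.00524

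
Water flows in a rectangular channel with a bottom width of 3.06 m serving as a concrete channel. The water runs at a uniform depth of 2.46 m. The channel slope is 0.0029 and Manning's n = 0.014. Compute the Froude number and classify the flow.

subcritical

Flow area A = b·y = 3.06 × 2.46 = 7.528 m². Wetted perimeter P = b + 2y = 3.06 + 2×2.46 = 7.98 m.
Hydraulic radius R = A/P = 7.528/7.98 = 0.9433 m.
V = (1/n) R^(2/3) √S = (1/0.014) × 0.9433^(2/3) × √0.0029 = 3.7 m/s. Hydraulic depth D_h = A/T = 7.528/3.06 = 2.46 m.
Froude number Fr = V/√(g·D_h) = 3.7/√(9.81×2.46) = 0.753, which is less than 1, so the flow is subcritical.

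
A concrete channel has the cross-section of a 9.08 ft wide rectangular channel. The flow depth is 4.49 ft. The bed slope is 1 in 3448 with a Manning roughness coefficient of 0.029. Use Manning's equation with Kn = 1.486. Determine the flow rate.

Flow area A = b·y = 9.08 × 4.49 = 40.77 ft². Wetted perimeter P = b + 2y = 9.08 + 2×4.49 = 18.06 ft.
Hydraulic radius R = A/P = 40.77/18.06 = 2.257 ft.
Manning's equation: Q = (1.486/n) A R^(2/3) S^(1/2) = (1.486/0.029) × 40.77 × 2.257^(2/3) × 0.00029^(1/2) = 61.2 ft³/s.

Q = 61.2 ft³/s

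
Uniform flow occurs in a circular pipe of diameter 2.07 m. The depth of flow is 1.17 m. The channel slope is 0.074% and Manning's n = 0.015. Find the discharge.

For a circular section of diameter D = 2.07 m at depth y = 1.17 m, the central angle is θ = 2 arccos(1 − 2y/D) = 3.403 rad. Then A = (D²/8)(θ − sin θ) = 1.961 m² and P = Dθ/2 = 3.522 m.
Hydraulic radius R = A/P = 1.961/3.522 = 0.5568 m.
Manning's equation: Q = (1/n) A R^(2/3) S^(1/2) = (1/0.015) × 1.961 × 0.5568^(2/3) × 0.00074^(1/2) = 2.41 m³/s.

Q = 2.41 m³/s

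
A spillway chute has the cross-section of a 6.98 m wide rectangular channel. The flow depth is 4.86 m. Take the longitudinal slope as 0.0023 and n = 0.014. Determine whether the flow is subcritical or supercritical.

subcritical

Flow area A = b·y = 6.98 × 4.86 = 33.92 m². Wetted perimeter P = b + 2y = 6.98 + 2×4.86 = 16.7 m.
Hydraulic radius R = A/P = 33.92/16.7 = 2.031 m.
V = (1/n) R^(2/3) √S = (1/0.014) × 2.031^(2/3) × √0.0023 = 5.494 m/s. Hydraulic depth D_h = A/T = 33.92/6.98 = 4.86 m.
Froude number Fr = V/√(g·D_h) = 5.494/√(9.81×4.86) = 0.796, which is less than 1, so the flow is subcritical.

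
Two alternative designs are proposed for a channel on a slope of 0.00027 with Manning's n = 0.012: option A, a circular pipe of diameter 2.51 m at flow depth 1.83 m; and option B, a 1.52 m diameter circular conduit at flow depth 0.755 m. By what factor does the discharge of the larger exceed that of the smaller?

6.79

Channel A: For a circular section of diameter D = 2.51 m at depth y = 1.83 m, the central angle is θ = 2 arccos(1 − 2y/D) = 4.093 rad. Then A = (D²/8)(θ − sin θ) = 3.865 m² and P = Dθ/2 = 5.137 m. Hydraulic radius R = A/P = 3.865/5.137 = 0.7524 m. Q_A = (1/0.012)·3.865·0.7524^(2/3)·√0.00027 = 4.378 m³/s.
Channel B: For a circular section of diameter D = 1.52 m at depth y = 0.755 m, the central angle is θ = 2 arccos(1 − 2y/D) = 3.128 rad. Then A = (D²/8)(θ − sin θ) = 0.8997 m² and P = Dθ/2 = 2.378 m. Hydraulic radius R = A/P = 0.8997/2.378 = 0.3784 m. Q_B = (1/0.012)·0.8997·0.3784^(2/3)·√0.00027 = 0.6445 m³/s.
The larger discharge is 4.378 m³/s and the smaller is 0.6445 m³/s; the ratio is 6.79.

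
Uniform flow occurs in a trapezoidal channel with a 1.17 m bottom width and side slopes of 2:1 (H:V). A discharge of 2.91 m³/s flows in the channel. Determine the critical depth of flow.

y_c = 0.611 m

At critical depth, Q² T / (g A³) = 1, i.e. A³/T = Q²/g = 2.91²/9.81 = 0.8632.
Trying y = 0.709 m: A³/T = 1.542 — too large.
Trying y = 0.611 m: A³/T = 0.8638 — ≈ 0.8632.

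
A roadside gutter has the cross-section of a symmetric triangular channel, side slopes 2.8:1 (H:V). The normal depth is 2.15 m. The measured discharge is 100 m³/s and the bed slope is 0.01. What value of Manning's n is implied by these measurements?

n = 0.013

For a triangular section with side slope z = 2.8: A = zy² = 2.8×2.15² = 12.94 m²; P = 2y√(1+z²) = 2×2.15×2.973 = 12.78 m.
Hydraulic radius R = A/P = 12.94/12.78 = 1.012 m.
Rearranging Manning's equation: n = (1/Q) A R^(2/3) S^(1/2) = (1/100) × 12.94 × 1.012^(2/3) × √0.01 = 0.013.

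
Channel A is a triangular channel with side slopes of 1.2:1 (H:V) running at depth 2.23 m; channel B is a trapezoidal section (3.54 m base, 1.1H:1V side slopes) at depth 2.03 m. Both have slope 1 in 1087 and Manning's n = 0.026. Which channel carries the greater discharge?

channel B

Channel A: For a triangular section with side slope z = 1.2: A = zy² = 1.2×2.23² = 5.967 m²; P = 2y√(1+z²) = 2×2.23×1.562 = 6.967 m. Hydraulic radius R = A/P = 5.967/6.967 = 0.8566 m. Q_A = (1/0.026)·5.967·0.8566^(2/3)·√0.00092 = 6.279 m³/s.
Channel B: With bottom width b = 3.54 m and side slope z = 1.1: A = (b + zy)y = (3.54 + 1.1×2.03)×2.03 = 11.72 m²; P = b + 2y√(1+z²) = 3.54 + 2×2.03×1.487 = 9.576 m. Hydraulic radius R = A/P = 11.72/9.576 = 1.224 m. Q_B = (1/0.026)·11.72·1.224^(2/3)·√0.00092 = 15.64 m³/s.
Q_A = 6.279 m³/s vs Q_B = 15.64 m³/s, so channel B carries more.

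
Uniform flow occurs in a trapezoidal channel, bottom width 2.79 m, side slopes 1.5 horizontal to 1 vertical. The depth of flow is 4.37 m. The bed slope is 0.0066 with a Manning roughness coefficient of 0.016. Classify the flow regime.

supercritical

With bottom width b = 2.79 m and side slope z = 1.5: A = (b + zy)y = (2.79 + 1.5×4.37)×4.37 = 40.84 m²; P = b + 2y√(1+z²) = 2.79 + 2×4.37×1.803 = 18.55 m.
Hydraulic radius R = A/P = 40.84/18.55 = 2.202 m.
V = (1/n) R^(2/3) √S = (1/0.016) × 2.202^(2/3) × √0.0066 = 8.594 m/s. Hydraulic depth D_h = A/T = 40.84/15.9 = 2.568 m.
Froude number Fr = V/√(g·D_h) = 8.594/√(9.81×2.568) = 1.71, which is greater than 1, so the flow is supercritical.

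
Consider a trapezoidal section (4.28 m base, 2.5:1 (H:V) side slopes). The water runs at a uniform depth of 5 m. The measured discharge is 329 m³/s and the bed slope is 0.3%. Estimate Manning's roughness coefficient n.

n = 0.027

With bottom width b = 4.28 m and side slope z = 2.5: A = (b + zy)y = (4.28 + 2.5×5)×5 = 83.9 m²; P = b + 2y√(1+z²) = 4.28 + 2×5×2.693 = 31.21 m.
Hydraulic radius R = A/P = 83.9/31.21 = 2.689 m.
Rearranging Manning's equation: n = (1/Q) A R^(2/3) S^(1/2) = (1/329) × 83.9 × 2.689^(2/3) × √0.003 = 0.027.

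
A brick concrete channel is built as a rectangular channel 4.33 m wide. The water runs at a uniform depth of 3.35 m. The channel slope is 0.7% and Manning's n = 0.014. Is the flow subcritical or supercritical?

supercritical

Flow area A = b·y = 4.33 × 3.35 = 14.51 m². Wetted perimeter P = b + 2y = 4.33 + 2×3.35 = 11.03 m.
Hydraulic radius R = A/P = 14.51/11.03 = 1.315 m.
V = (1/n) R^(2/3) √S = (1/0.014) × 1.315^(2/3) × √0.007 = 7.173 m/s. Hydraulic depth D_h = A/T = 14.51/4.33 = 3.35 m.
Froude number Fr = V/√(g·D_h) = 7.173/√(9.81×3.35) = 1.25, which is greater than 1, so the flow is supercritical.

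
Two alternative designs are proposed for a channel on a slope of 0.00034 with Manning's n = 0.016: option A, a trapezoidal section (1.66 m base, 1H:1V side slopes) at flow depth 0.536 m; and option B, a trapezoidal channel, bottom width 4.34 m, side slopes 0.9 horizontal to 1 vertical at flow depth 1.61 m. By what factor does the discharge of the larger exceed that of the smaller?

Channel A: With bottom width b = 1.66 m and side slope z = 1: A = (b + zy)y = (1.66 + 1×0.536)×0.536 = 1.177 m²; P = b + 2y√(1+z²) = 1.66 + 2×0.536×1.414 = 3.176 m. Hydraulic radius R = A/P = 1.177/3.176 = 0.3706 m. Q_A = (1/0.016)·1.177·0.3706^(2/3)·√0.00034 = 0.6999 m³/s.
Channel B: With bottom width b = 4.34 m and side slope z = 0.9: A = (b + zy)y = (4.34 + 0.9×1.61)×1.61 = 9.32 m²; P = b + 2y√(1+z²) = 4.34 + 2×1.61×1.345 = 8.672 m. Hydraulic radius R = A/P = 9.32/8.672 = 1.075 m. Q_B = (1/0.016)·9.32·1.075^(2/3)·√0.00034 = 11.27 m³/s.
The larger discharge is 11.27 m³/s and the smaller is 0.6999 m³/s; the ratio is 16.1.

16.1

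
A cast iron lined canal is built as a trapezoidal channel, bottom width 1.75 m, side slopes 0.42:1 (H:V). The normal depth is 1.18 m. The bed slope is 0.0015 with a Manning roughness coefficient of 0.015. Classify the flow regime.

With bottom width b = 1.75 m and side slope z = 0.42: A = (b + zy)y = (1.75 + 0.42×1.18)×1.18 = 2.65 m²; P = b + 2y√(1+z²) = 1.75 + 2×1.18×1.085 = 4.31 m.
Hydraulic radius R = A/P = 2.65/4.31 = 0.6148 m.
V = (1/n) R^(2/3) √S = (1/0.015) × 0.6148^(2/3) × √0.0015 = 1.867 m/s. Hydraulic depth D_h = A/T = 2.65/2.741 = 0.9667 m.
Froude number Fr = V/√(g·D_h) = 1.867/√(9.81×0.9667) = 0.606, which is less than 1, so the flow is subcritical.

subcritical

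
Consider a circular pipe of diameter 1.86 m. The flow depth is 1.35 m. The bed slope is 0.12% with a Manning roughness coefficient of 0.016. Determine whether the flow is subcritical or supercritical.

For a circular section of diameter D = 1.86 m at depth y = 1.35 m, the central angle is θ = 2 arccos(1 − 2y/D) = 4.079 rad. Then A = (D²/8)(θ − sin θ) = 2.112 m² and P = Dθ/2 = 3.793 m.
Hydraulic radius R = A/P = 2.112/3.793 = 0.5569 m.
V = (1/n) R^(2/3) √S = (1/0.016) × 0.5569^(2/3) × √0.0012 = 1.465 m/s. Hydraulic depth D_h = A/T = 2.112/1.66 = 1.273 m.
Froude number Fr = V/√(g·D_h) = 1.465/√(9.81×1.273) = 0.415, which is less than 1, so the flow is subcritical.

subcritical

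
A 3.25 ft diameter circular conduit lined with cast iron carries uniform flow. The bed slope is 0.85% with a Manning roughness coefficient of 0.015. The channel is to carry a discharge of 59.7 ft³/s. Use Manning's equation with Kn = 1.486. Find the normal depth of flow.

y_n = 2.42 ft

Manning's equation rearranged: A R^(2/3) = nQ / (1.486·√S) = 0.015 × 59.7 / (1.486 × √0.0085) = 6.536.
Trying y = 2.86 ft: A R^(2/3) = 7.615 — over.
Trying y = 1.66 ft: A R^(2/3) = 3.744 — short.
Trying y = 2.42 ft: A R^(2/3) = 6.531 — matches.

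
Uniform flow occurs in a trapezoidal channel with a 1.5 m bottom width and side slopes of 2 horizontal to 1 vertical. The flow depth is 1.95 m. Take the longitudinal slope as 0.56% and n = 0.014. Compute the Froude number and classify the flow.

With bottom width b = 1.5 m and side slope z = 2: A = (b + zy)y = (1.5 + 2×1.95)×1.95 = 10.53 m²; P = b + 2y√(1+z²) = 1.5 + 2×1.95×2.236 = 10.22 m.
Hydraulic radius R = A/P = 10.53/10.22 = 1.03 m.
V = (1/n) R^(2/3) √S = (1/0.014) × 1.03^(2/3) × √0.0056 = 5.453 m/s. Hydraulic depth D_h = A/T = 10.53/9.3 = 1.132 m.
Froude number Fr = V/√(g·D_h) = 5.453/√(9.81×1.132) = 1.64, which is greater than 1, so the flow is supercritical.

supercritical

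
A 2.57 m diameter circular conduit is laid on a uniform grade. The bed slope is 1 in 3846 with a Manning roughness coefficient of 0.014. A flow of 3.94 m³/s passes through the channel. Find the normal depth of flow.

Manning's equation rearranged: A R^(2/3) = nQ / (1·√S) = 0.014 × 3.94 / (√0.00026) = 3.421.
Trying y = 1.68 m: A R^(2/3) = 2.945 — short.
Trying y = 1.88 m: A R^(2/3) = 3.419 — matches.

y_n = 1.88 m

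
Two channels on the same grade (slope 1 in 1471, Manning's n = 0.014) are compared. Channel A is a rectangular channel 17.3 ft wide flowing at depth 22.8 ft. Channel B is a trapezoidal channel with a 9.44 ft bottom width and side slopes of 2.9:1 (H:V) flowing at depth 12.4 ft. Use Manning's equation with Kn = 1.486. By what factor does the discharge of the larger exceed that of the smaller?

1.47

Channel A: Flow area A = b·y = 17.3 × 22.8 = 394.4 ft². Wetted perimeter P = b + 2y = 17.3 + 2×22.8 = 62.9 ft. Hydraulic radius R = A/P = 394.4/62.9 = 6.271 ft. Q_A = (1.486/0.014)·394.4·6.271^(2/3)·√0.0006798 = 3712 ft³/s.
Channel B: With bottom width b = 9.44 ft and side slope z = 2.9: A = (b + zy)y = (9.44 + 2.9×12.4)×12.4 = 563 ft²; P = b + 2y√(1+z²) = 9.44 + 2×12.4×3.068 = 85.52 ft. Hydraulic radius R = A/P = 563/85.52 = 6.583 ft. Q_B = (1.486/0.014)·563·6.583^(2/3)·√0.0006798 = 5472 ft³/s.
The larger discharge is 5472 ft³/s and the smaller is 3712 ft³/s; the ratio is 1.47.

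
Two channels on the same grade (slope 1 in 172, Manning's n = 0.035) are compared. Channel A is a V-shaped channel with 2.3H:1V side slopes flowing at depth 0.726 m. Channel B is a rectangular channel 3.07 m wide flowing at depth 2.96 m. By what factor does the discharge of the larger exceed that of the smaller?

Channel A: For a triangular section with side slope z = 2.3: A = zy² = 2.3×0.726² = 1.212 m²; P = 2y√(1+z²) = 2×0.726×2.508 = 3.642 m. Hydraulic radius R = A/P = 1.212/3.642 = 0.3329 m. Q_A = (1/0.035)·1.212·0.3329^(2/3)·√0.005814 = 1.269 m³/s.
Channel B: Flow area A = b·y = 3.07 × 2.96 = 9.087 m². Wetted perimeter P = b + 2y = 3.07 + 2×2.96 = 8.99 m. Hydraulic radius R = A/P = 9.087/8.99 = 1.011 m. Q_B = (1/0.035)·9.087·1.011^(2/3)·√0.005814 = 19.94 m³/s.
The larger discharge is 19.94 m³/s and the smaller is 1.269 m³/s; the ratio is 15.7.

15.7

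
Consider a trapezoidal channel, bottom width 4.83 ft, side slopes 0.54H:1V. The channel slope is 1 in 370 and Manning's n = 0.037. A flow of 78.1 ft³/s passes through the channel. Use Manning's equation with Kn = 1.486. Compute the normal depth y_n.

y_n = 3.62 ft

Manning's equation rearranged: A R^(2/3) = nQ / (1.486·√S) = 0.037 × 78.1 / (1.486 × √0.002703) = 37.41.
Trying y = 3.04 ft: A R^(2/3) = 27.76 — low.
Trying y = 4.08 ft: A R^(2/3) = 46.08 — high.
Trying y = 3.62 ft: A R^(2/3) = 37.42 — close enough.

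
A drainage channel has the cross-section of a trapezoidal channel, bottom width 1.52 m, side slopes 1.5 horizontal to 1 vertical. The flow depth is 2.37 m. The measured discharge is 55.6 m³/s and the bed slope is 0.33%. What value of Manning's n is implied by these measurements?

With bottom width b = 1.52 m and side slope z = 1.5: A = (b + zy)y = (1.52 + 1.5×2.37)×2.37 = 12.03 m²; P = b + 2y√(1+z²) = 1.52 + 2×2.37×1.803 = 10.07 m.
Hydraulic radius R = A/P = 12.03/10.07 = 1.195 m.
Rearranging Manning's equation: n = (1/Q) A R^(2/3) S^(1/2) = (1/55.6) × 12.03 × 1.195^(2/3) × √0.0033 = 0.014.

n = 0.014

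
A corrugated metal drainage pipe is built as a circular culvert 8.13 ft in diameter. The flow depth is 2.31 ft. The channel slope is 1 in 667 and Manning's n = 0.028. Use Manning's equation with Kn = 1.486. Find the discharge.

Q = 30.2 ft³/s

For a circular section of diameter D = 8.13 ft at depth y = 2.31 ft, the central angle is θ = 2 arccos(1 − 2y/D) = 2.249 rad. Then A = (D²/8)(θ − sin θ) = 12.14 ft² and P = Dθ/2 = 9.141 ft.
Hydraulic radius R = A/P = 12.14/9.141 = 1.329 ft.
Manning's equation: Q = (1.486/n) A R^(2/3) S^(1/2) = (1.486/0.028) × 12.14 × 1.329^(2/3) × 0.001499^(1/2) = 30.2 ft³/s.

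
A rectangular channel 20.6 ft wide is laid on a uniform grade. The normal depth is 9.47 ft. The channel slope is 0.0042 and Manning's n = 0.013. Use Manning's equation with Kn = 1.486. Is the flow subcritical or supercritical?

Flow area A = b·y = 20.6 × 9.47 = 195.1 ft². Wetted perimeter P = b + 2y = 20.6 + 2×9.47 = 39.54 ft.
Hydraulic radius R = A/P = 195.1/39.54 = 4.934 ft.
V = (1.486/n) R^(2/3) √S = (1.486/0.013) × 4.934^(2/3) × √0.0042 = 21.47 ft/s. Hydraulic depth D_h = A/T = 195.1/20.6 = 9.47 ft.
Froude number Fr = V/√(g·D_h) = 21.47/√(32.2×9.47) = 1.23, which is greater than 1, so the flow is supercritical.

supercritical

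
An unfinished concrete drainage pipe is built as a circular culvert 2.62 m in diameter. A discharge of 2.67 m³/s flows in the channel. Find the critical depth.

y_c = 0.715 m

At critical depth, Q² T / (g A³) = 1, i.e. A³/T = Q²/g = 2.67²/9.81 = 0.7267.
Trying y = 0.795 m: A³/T = 1.096 — over.
Trying y = 0.615 m: A³/T = 0.4036 — short.
Trying y = 0.715 m: A³/T = 0.7259 — ≈ 0.7267.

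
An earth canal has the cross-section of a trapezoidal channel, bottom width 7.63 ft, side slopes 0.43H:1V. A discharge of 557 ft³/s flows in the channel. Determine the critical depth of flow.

At critical depth, Q² T / (g A³) = 1, i.e. A³/T = Q²/g = 557²/32.2 = 9635.
Try y = 3.44 ft: A³/T = 2906 — too small.
Try y = 6.24 ft: A³/T = 20510 — too large.
Try y = 4.97 ft: A³/T = 9609 — matches.

y_c = 4.97 ft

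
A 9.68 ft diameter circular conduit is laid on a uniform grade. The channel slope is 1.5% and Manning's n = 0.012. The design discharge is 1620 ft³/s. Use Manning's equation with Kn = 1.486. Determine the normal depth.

Manning's equation rearranged: A R^(2/3) = nQ / (1.486·√S) = 0.012 × 1620 / (1.486 × √0.015) = 106.8.
Trying y = 8.33 ft: A R^(2/3) = 137.9 — too large.
Trying y = 5.11 ft: A R^(2/3) = 72.65 — too small.
Trying y = 6.58 ft: A R^(2/3) = 106.8 — matches.

y_n = 6.58 ft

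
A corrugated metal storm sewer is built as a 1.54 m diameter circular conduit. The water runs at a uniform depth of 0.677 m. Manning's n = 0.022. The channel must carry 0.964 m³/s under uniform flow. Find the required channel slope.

S = 0.0029

For a circular section of diameter D = 1.54 m at depth y = 0.677 m, the central angle is θ = 2 arccos(1 − 2y/D) = 2.899 rad. Then A = (D²/8)(θ − sin θ) = 0.7885 m² and P = Dθ/2 = 2.233 m.
Hydraulic radius R = A/P = 0.7885/2.233 = 0.3532 m.
From Manning's equation, S = [nQ / (1 A R^(2/3))]² = [0.022 × 0.964 / (1 × 0.7885 × 0.3532^(2/3))]² = 0.0029.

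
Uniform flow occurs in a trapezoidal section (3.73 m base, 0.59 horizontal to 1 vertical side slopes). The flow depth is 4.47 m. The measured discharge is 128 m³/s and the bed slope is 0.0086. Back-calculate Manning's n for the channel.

n = 0.0329

With bottom width b = 3.73 m and side slope z = 0.59: A = (b + zy)y = (3.73 + 0.59×4.47)×4.47 = 28.46 m²; P = b + 2y√(1+z²) = 3.73 + 2×4.47×1.161 = 14.11 m.
Hydraulic radius R = A/P = 28.46/14.11 = 2.017 m.
Rearranging Manning's equation: n = (1/Q) A R^(2/3) S^(1/2) = (1/128) × 28.46 × 2.017^(2/3) × √0.0086 = 0.0329.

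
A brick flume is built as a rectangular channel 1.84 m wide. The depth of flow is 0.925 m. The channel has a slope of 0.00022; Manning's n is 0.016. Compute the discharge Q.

Q = 0.942 m³/s

Flow area A = b·y = 1.84 × 0.925 = 1.702 m². Wetted perimeter P = b + 2y = 1.84 + 2×0.925 = 3.69 m.
Hydraulic radius R = A/P = 1.702/3.69 = 0.4612 m.
Manning's equation: Q = (1/n) A R^(2/3) S^(1/2) = (1/0.016) × 1.702 × 0.4612^(2/3) × 0.00022^(1/2) = 0.942 m³/s.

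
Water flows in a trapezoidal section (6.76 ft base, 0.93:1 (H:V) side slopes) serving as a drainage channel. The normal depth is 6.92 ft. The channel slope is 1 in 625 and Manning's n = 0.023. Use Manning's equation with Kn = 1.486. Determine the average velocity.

With bottom width b = 6.76 ft and side slope z = 0.93: A = (b + zy)y = (6.76 + 0.93×6.92)×6.92 = 91.31 ft²; P = b + 2y√(1+z²) = 6.76 + 2×6.92×1.366 = 25.66 ft.
Hydraulic radius R = A/P = 91.31/25.66 = 3.559 ft.
From Manning's equation, V = (1.486/n) R^(2/3) S^(1/2) = (1.486/0.023) × 3.559^(2/3) × 0.0016^(1/2) = 6.02 ft/s.

V = 6.02 ft/s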